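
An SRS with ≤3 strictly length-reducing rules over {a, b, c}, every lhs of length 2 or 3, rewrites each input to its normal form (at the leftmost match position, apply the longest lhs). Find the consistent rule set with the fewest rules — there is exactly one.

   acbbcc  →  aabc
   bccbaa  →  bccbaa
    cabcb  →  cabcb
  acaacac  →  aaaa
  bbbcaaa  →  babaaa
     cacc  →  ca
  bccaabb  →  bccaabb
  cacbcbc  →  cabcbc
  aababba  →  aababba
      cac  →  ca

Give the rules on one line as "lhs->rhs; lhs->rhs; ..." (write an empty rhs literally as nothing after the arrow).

  | acbbcc => abbcc => aabc
  | bccbaa
  | cabcb
  | acaacac => aaacac => aaaac => aaaa

ac->a; bbc->ab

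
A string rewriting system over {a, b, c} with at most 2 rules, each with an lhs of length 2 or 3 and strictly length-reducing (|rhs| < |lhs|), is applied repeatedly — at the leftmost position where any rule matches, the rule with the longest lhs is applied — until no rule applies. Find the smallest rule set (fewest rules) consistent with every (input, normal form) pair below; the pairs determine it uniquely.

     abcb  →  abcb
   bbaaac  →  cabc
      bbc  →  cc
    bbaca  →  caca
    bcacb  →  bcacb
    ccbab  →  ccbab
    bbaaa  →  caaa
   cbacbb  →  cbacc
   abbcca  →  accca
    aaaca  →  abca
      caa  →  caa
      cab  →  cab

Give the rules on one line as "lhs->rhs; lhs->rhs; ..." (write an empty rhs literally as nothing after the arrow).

  | abcb
  | bbaaac => caaac => cabc
  | bbc => cc
  | bbaca => caca

aac->bc; bb->c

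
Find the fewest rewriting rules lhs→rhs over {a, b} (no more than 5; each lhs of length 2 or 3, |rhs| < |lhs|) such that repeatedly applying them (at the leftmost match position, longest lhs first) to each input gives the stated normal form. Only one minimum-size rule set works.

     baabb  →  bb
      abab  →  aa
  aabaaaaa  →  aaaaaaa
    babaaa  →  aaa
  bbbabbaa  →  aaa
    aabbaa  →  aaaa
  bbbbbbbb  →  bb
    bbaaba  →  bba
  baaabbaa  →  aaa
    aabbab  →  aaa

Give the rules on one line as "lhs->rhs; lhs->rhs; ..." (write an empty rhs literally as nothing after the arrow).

  | baabb => bb
  | abab => aab => aa
  | aabaaaaa => aaaaaaa
  | babaaa => aaa

ab->a; baa->; bab->; bbb->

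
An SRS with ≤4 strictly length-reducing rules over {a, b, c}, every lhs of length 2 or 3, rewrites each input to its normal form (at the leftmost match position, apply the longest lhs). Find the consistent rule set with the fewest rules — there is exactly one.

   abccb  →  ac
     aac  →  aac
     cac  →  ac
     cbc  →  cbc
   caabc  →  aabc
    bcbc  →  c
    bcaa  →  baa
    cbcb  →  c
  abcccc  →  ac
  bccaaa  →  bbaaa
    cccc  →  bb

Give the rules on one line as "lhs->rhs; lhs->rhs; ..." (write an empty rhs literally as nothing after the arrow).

bbb->c; bcb->; ca->a; cc->b

  | abccb => abbb => ac
  | aac
  | cac => ac
  | cbc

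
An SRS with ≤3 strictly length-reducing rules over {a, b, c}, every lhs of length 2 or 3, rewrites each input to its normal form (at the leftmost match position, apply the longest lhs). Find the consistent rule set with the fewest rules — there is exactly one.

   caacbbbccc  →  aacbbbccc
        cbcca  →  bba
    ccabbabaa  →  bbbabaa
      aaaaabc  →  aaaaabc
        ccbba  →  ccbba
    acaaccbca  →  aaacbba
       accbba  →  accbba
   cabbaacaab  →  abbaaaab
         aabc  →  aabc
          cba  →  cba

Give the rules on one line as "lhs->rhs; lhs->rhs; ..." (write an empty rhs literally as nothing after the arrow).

ca->a; cbc->bb; cca->b

  | caacbbbccc => aacbbbccc
  | cbcca => bbca => bba
  | ccabbabaa => bbbabaa
  | aaaaabc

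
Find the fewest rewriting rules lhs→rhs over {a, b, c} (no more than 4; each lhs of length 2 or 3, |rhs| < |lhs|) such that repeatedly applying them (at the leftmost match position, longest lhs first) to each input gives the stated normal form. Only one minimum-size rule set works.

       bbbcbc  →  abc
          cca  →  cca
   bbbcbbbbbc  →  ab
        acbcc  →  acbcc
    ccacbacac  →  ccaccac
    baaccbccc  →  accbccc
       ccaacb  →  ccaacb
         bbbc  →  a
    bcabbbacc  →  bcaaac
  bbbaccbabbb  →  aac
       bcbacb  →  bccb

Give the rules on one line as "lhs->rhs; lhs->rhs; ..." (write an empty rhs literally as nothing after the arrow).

  | bbbcbc => baabc => abc
  | cca
  | bbbcbbbbbc => baabbbbbc => abbbbbc => abbbaa => abba => ab
  | acbcc

ba->; bab->ba; bbc->aa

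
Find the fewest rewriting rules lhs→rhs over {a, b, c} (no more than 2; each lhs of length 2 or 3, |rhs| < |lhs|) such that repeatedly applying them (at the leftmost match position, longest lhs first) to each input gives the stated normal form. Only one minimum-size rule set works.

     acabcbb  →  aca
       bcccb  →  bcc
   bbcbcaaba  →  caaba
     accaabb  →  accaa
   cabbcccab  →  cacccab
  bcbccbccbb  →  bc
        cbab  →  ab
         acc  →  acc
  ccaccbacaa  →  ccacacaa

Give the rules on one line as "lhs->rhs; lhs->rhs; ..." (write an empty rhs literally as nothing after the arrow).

  | acabcbb => acabb => aca
  | bcccb => bcc
  | bbcbcaaba => cbcaaba => caaba
  | accaabb => accaa

bb->; cb->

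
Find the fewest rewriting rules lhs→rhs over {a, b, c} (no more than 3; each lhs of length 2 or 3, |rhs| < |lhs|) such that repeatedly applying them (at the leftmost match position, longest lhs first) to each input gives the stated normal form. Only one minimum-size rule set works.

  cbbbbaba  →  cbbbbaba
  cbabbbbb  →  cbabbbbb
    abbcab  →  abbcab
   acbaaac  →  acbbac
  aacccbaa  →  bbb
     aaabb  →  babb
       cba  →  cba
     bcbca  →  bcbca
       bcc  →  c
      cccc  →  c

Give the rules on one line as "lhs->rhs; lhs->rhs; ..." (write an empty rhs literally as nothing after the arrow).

aa->b; bcc->c; cc->b

  | cbbbbaba
  | cbabbbbb
  | abbcab
  | acbaaac => acbbac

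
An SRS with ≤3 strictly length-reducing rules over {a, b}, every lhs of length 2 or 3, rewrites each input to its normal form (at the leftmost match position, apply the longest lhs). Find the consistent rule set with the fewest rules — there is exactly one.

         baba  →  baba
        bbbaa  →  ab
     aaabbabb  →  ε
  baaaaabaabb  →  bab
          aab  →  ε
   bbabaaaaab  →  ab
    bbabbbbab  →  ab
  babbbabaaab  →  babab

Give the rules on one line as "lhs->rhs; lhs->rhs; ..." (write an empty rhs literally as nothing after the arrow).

  | baba
  | bbbaa => abaa => ab
  | aaabbabb => abbabb => aaabb => abb => aa => ε
  | baaaaabaabb => baaabaabb => babaabb => babaab => babaa => bab

aa->; aab->aa; bb->a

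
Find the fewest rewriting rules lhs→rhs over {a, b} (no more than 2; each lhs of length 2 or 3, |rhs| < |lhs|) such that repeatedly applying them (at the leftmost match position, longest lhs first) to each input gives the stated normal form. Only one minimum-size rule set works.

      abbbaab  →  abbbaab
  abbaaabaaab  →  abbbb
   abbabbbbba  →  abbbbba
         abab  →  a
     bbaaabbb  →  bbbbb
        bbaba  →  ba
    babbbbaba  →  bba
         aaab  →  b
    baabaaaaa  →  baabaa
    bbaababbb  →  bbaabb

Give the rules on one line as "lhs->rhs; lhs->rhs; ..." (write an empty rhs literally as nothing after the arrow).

aaa->; bab->

  | abbbaab
  | abbaaabaaab => abbbaaab => abbbb
  | abbabbbbba => abbbbba
  | abab => a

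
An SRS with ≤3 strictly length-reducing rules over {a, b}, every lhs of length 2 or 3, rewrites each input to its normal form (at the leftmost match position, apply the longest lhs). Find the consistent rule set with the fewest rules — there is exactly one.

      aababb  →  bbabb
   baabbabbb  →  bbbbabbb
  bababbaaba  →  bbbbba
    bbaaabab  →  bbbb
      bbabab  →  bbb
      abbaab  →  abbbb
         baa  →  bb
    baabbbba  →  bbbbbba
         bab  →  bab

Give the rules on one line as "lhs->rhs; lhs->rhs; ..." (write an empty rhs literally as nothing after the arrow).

  | aababb => bbabb
  | baabbabbb => bbbbabbb
  | bababbaaba => bbbaaba => bbbbba
  | bbaaabab => bbbabab => bbbb

aa->b; aba->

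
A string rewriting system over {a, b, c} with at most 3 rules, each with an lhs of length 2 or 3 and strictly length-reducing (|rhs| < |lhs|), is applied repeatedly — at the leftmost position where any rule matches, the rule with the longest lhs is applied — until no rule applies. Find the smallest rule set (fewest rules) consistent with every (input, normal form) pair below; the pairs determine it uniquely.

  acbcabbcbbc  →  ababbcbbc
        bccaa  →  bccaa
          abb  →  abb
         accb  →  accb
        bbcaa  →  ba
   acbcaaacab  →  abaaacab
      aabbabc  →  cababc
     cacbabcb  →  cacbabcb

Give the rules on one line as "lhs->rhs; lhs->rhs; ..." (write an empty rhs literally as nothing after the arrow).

  | acbcabbcbbc => ababbcbbc
  | bccaa
  | abb
  | accb

aab->ca; bca->; cbc->b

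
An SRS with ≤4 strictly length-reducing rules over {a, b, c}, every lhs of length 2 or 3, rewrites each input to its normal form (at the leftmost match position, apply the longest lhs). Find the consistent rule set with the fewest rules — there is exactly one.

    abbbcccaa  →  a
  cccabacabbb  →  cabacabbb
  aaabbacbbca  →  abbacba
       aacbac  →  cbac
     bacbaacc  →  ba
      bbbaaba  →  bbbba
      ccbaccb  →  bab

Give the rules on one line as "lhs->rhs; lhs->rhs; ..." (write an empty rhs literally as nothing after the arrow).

  | abbbcccaa => abbccaa => abcaa => aaa => a
  | cccabacabbb => cabacabbb
  | aaabbacbbca => abbacbbca => abbacba
  | aacbac => cbac

aa->; bc->; cc->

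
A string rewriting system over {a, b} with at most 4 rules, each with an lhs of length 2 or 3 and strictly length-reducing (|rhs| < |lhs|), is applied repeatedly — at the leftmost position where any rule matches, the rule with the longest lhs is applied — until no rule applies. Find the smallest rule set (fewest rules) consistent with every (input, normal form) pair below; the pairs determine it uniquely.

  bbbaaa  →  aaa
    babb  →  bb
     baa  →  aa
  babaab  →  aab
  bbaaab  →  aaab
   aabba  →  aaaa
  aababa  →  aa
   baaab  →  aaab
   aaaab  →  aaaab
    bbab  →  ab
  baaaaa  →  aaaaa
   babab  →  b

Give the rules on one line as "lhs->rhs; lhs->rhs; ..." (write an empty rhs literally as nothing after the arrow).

abb->aa; ba->; baa->aa; bba->a

  | bbbaaa => baaa => aaa
  | babb => bb
  | baa => aa
  | babaab => baab => aab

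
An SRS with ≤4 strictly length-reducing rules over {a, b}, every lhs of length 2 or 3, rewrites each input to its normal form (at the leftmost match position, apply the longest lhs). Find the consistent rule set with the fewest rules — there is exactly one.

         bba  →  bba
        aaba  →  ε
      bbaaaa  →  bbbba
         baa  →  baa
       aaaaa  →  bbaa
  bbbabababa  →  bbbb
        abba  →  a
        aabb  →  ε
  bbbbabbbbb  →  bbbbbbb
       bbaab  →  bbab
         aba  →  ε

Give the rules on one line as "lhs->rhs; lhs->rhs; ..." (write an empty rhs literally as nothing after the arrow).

  | bba
  | aaba => aba => ε
  | bbaaaa => bbbba
  | baa

aaa->bb; aab->ab; aba->; abb->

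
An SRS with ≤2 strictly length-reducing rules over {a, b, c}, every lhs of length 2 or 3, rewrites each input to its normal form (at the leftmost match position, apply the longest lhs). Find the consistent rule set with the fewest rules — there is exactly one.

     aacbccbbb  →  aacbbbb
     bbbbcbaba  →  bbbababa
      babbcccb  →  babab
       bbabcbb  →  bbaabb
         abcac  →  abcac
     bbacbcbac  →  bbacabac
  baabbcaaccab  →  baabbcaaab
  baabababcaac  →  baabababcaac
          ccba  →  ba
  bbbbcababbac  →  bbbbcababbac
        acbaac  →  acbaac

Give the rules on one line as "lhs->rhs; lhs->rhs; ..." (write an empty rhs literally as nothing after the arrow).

  | aacbccbbb => aacbbbb
  | bbbbcbaba => bbbababa
  | babbcccb => babbcb => babab
  | bbabcbb => bbaabb

bcb->ab; cc->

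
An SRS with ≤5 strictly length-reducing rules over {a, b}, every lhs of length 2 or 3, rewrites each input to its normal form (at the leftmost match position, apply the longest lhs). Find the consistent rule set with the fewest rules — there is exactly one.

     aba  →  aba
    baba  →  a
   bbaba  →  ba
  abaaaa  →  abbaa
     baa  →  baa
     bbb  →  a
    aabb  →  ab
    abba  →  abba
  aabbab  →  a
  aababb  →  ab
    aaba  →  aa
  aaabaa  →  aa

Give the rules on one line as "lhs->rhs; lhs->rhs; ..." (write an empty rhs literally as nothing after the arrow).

aaa->ba; aab->a; bab->; bbb->a

  | aba
  | baba => a
  | bbaba => ba
  | abaaaa => abbaa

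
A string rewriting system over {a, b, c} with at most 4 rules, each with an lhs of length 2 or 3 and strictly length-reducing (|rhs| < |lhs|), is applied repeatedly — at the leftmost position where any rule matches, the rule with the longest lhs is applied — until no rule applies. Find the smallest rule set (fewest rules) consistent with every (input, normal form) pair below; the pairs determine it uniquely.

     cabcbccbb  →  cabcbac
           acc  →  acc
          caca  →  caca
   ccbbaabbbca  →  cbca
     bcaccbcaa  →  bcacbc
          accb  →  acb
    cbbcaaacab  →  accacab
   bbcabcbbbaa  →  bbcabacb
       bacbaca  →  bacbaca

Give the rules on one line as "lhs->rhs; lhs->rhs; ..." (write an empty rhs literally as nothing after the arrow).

aa->; cbb->ac; ccb->cb

  | cabcbccbb => cabcbcbb => cabcbac
  | acc
  | caca
  | ccbbaabbbca => cbbaabbbca => acaabbbca => acbbbca => aacbca => cbca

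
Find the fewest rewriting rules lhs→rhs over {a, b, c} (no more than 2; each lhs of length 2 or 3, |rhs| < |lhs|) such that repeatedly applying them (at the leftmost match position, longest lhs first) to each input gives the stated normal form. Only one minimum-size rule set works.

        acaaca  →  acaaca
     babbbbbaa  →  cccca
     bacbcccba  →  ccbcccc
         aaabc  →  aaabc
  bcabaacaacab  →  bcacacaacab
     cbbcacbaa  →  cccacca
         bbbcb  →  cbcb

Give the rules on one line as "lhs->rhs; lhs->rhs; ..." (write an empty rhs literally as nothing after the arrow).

  | acaaca
  | babbbbbaa => cbbbbbaa => ccbbbaa => cccbaa => cccca
  | bacbcccba => ccbcccba => ccbcccc
  | aaabc

ba->c; bb->c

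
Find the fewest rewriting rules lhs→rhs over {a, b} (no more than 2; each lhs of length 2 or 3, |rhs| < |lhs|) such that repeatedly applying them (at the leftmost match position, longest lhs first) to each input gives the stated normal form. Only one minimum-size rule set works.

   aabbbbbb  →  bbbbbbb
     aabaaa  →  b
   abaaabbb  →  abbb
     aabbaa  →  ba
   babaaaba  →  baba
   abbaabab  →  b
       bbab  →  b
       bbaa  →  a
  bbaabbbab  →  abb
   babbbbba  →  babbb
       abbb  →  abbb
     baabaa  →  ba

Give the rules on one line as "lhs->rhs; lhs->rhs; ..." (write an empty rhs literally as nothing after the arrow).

aa->b; bba->

  | aabbbbbb => bbbbbbb
  | aabaaa => bbaaa => aa => b
  | abaaabbb => abbabbb => abbb
  | aabbaa => bbbaa => ba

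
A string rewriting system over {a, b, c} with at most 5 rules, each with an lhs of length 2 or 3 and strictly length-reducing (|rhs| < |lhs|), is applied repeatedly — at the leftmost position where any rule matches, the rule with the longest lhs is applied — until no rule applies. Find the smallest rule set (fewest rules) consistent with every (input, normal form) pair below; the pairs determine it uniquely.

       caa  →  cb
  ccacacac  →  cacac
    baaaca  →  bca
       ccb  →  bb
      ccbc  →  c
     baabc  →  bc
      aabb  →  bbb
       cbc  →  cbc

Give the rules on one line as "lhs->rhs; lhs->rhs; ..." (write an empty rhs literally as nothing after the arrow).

  | caa => cb
  | ccacacac => bacacac => cacac
  | baaaca => bbaca => bca
  | ccb => bb

aa->b; bac->c; bbc->c; cc->b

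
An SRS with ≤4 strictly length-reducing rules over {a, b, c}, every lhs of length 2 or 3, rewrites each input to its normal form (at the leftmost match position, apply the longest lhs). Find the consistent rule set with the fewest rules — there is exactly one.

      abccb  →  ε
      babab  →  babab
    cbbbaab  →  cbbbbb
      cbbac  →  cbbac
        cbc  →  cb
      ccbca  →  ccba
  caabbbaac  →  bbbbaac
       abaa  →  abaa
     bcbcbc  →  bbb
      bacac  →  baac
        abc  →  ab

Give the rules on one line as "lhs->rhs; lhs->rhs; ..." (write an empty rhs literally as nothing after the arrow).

  | abccb => abcb => abb => ε
  | babab
  | cbbbaab => cbbbbb
  | cbbac

aab->bb; abb->; bc->b; ca->a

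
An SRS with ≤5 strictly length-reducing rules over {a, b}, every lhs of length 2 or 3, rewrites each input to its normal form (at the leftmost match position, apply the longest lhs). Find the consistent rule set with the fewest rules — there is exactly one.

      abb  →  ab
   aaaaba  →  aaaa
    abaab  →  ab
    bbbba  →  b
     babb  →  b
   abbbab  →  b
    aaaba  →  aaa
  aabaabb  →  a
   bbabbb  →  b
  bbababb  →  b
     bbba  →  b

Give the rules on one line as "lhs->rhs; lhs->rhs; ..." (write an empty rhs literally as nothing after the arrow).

aab->a; aba->; ba->b; bb->b

  | abb => ab
  | aaaaba => aaaa
  | abaab => ab
  | bbbba => bbba => bba => ba => b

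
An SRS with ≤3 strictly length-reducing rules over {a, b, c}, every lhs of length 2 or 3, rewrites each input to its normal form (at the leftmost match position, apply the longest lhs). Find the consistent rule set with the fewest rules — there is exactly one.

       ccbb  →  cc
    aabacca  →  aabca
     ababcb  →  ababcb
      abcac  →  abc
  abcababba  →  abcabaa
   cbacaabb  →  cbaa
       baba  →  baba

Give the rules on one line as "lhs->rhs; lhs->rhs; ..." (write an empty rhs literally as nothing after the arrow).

  | ccbb => cc
  | aabacca => aabca
  | ababcb
  | abcac => abc

ac->; bb->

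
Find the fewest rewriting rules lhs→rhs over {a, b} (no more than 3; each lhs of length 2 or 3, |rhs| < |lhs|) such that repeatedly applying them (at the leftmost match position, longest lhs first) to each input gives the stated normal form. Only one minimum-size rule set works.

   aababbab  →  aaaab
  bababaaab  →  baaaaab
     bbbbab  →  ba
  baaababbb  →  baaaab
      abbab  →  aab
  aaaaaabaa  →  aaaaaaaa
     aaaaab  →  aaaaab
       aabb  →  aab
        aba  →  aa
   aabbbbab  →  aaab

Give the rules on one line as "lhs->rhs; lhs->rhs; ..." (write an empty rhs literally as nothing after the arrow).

aba->aa; bab->ba; bb->b

  | aababbab => aaabbab => aaabab => aaaab
  | bababaaab => baabaaab => baaaaab
  | bbbbab => bbbab => bbab => bab => ba
  | baaababbb => baaaabbb => baaaabb => baaaab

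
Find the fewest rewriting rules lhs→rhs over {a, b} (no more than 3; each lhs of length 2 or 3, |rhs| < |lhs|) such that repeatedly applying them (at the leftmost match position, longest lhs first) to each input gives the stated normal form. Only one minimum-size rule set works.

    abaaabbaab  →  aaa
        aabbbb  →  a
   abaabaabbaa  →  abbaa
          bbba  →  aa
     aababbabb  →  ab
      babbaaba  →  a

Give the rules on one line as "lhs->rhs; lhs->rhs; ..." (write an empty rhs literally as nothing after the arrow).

  | abaaabbaab => ababaab => aaaaab => aaa
  | aabbbb => bbb => a
  | abaabaabbaa => abaabbaa => abbaa
  | bbba => aa

aab->; bab->aa; bbb->a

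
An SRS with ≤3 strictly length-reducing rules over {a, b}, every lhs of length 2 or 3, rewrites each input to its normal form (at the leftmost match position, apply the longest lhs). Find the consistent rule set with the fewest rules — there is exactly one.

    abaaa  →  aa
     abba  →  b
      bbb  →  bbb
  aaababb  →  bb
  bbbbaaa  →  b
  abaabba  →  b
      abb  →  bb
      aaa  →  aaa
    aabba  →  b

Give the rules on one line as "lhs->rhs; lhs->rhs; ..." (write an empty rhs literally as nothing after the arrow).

  | abaaa => baaa => aa
  | abba => bba => b
  | bbb
  | aaababb => aababb => ababb => babb => bb

ab->b; ba->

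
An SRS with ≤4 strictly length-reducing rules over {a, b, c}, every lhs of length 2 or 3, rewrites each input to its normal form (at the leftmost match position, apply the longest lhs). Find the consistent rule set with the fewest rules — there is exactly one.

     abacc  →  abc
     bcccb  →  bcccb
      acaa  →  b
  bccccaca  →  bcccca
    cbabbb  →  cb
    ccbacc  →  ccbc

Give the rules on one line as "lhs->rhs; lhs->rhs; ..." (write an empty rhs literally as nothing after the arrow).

  | abacc => abc
  | bcccb
  | acaa => aa => b
  | bccccaca => bcccca

aa->b; ac->; bbb->c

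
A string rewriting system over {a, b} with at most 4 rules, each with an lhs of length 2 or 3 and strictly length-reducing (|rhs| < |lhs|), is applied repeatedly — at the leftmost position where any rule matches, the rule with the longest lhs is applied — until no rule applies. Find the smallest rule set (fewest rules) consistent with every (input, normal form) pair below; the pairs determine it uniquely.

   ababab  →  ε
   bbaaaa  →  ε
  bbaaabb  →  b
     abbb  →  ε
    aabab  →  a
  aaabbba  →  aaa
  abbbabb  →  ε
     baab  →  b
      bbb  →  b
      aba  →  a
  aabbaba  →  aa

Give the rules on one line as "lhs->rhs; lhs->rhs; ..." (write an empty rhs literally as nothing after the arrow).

  | ababab => abab => ab => ε
  | bbaaaa => baa => ε
  | bbaaabb => babb => bab => b
  | abbb => abb => ab => ε

ab->; abb->ab; baa->; bbb->b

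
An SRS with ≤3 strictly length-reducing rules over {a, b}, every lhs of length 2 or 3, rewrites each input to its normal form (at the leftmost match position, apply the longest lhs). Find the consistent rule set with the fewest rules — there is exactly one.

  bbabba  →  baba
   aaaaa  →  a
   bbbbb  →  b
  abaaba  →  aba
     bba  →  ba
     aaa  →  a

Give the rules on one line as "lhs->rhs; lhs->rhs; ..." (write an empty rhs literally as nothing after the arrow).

aa->; bb->b

  | bbabba => babba => baba
  | aaaaa => aaa => a
  | bbbbb => bbbb => bbb => bb => b
  | abaaba => abba => aba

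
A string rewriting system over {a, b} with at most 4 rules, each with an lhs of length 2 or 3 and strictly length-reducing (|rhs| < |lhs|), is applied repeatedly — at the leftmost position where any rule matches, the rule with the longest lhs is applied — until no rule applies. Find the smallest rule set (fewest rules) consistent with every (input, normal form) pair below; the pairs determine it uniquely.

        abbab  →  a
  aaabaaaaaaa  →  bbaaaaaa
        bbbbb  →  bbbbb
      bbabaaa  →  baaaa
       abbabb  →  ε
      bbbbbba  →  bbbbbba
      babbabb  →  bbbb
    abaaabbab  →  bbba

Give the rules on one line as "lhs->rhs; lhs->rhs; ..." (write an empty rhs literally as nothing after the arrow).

aab->b; ab->; aba->bb; bab->a

  | abbab => bab => a
  | aaabaaaaaaa => abaaaaaaa => bbaaaaaa
  | bbbbb
  | bbabaaa => baaaa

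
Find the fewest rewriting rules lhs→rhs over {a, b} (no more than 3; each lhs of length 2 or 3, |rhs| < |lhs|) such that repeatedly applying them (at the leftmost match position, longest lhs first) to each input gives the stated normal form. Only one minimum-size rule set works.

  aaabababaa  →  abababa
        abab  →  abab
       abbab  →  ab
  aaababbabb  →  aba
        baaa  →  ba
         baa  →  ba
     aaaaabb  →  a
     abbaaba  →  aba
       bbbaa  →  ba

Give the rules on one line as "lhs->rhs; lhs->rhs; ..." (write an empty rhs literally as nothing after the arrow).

aa->a; bb->

  | aaabababaa => aabababaa => abababaa => abababa
  | abab
  | abbab => aab => ab
  | aaababbabb => aababbabb => ababbabb => abaabb => ababb => aba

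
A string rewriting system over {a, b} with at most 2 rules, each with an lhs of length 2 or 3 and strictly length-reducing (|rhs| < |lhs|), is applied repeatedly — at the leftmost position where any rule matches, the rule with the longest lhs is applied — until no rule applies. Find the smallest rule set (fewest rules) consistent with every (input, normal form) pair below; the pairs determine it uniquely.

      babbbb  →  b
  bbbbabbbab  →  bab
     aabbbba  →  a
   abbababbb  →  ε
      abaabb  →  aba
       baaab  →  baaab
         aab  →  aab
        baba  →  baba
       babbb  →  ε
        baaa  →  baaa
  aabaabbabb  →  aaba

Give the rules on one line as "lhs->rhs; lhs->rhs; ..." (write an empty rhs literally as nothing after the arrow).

  | babbbb => bbb => b
  | bbbbabbbab => bbabbbab => abbbab => bab
  | aabbbba => abba => a
  | abbababbb => ababbb => abb => ε

abb->; bb->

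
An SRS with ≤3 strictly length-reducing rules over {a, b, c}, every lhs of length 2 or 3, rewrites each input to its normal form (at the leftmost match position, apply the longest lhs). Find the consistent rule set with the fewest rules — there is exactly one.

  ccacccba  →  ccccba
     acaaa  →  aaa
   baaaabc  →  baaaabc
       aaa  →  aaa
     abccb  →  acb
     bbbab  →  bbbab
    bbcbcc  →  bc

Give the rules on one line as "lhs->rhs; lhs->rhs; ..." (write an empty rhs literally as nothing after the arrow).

  | ccacccba => ccccba
  | acaaa => aaa
  | baaaabc
  | aaa

bcc->c; ca->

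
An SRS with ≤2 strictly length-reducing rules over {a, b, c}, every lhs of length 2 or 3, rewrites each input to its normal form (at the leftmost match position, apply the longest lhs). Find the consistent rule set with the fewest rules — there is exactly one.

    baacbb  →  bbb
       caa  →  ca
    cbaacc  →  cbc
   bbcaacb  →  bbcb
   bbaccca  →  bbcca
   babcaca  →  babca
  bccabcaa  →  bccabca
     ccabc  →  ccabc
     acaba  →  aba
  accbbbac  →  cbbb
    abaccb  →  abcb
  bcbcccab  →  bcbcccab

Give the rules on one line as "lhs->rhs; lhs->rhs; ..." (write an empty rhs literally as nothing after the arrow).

  | baacbb => bacbb => bbb
  | caa => ca
  | cbaacc => cbacc => cbc
  | bbcaacb => bbcacb => bbcb

aa->a; ac->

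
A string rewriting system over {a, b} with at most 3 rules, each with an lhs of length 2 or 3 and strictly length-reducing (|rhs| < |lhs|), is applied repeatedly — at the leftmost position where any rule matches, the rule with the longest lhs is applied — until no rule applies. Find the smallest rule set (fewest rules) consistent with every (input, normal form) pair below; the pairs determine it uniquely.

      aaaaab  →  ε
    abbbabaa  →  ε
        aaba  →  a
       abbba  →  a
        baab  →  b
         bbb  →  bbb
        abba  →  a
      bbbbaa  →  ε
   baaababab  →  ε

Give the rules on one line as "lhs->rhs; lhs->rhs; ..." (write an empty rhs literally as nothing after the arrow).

aa->; ab->; ba->a

  | aaaaab => aaab => ab => ε
  | abbbabaa => bbabaa => babaa => abaa => aa => ε
  | aaba => ba => a
  | abbba => bba => ba => a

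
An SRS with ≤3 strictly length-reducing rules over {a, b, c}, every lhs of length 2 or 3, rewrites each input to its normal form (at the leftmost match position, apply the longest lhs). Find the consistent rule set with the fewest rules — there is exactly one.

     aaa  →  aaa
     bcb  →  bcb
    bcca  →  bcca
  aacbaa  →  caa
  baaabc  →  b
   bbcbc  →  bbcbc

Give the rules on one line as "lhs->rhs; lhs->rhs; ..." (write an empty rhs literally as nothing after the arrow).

ab->c; ac->

  | aaa
  | bcb
  | bcca
  | aacbaa => abaa => caa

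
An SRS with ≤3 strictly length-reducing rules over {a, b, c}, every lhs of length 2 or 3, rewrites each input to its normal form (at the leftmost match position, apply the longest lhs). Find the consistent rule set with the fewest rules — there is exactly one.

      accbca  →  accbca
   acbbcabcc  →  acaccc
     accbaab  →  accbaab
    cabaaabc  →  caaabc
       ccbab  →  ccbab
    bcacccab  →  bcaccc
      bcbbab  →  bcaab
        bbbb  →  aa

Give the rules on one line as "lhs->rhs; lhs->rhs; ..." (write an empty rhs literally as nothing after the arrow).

  | accbca
  | acbbcabcc => acacabcc => acaccc
  | accbaab
  | cabaaabc => caaabc

bb->a; cab->c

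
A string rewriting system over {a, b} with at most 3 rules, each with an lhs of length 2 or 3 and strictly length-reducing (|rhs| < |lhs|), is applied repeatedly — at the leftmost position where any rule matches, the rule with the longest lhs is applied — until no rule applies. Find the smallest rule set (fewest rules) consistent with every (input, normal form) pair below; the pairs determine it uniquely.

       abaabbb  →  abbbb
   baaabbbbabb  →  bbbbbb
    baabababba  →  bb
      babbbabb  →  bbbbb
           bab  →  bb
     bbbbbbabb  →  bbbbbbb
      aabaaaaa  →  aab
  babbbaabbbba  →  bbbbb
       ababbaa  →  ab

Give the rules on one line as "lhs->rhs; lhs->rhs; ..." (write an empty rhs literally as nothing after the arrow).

  | abaabbb => ababbb => abbbb
  | baaabbbbabb => baabbbbabb => babbbbabb => bbbbbabb => bbbbbb
  | baabababba => babababba => bbababba => bbabba => bbba => bb
  | babbbabb => bbbbabb => bbbbb

ba->b; bba->b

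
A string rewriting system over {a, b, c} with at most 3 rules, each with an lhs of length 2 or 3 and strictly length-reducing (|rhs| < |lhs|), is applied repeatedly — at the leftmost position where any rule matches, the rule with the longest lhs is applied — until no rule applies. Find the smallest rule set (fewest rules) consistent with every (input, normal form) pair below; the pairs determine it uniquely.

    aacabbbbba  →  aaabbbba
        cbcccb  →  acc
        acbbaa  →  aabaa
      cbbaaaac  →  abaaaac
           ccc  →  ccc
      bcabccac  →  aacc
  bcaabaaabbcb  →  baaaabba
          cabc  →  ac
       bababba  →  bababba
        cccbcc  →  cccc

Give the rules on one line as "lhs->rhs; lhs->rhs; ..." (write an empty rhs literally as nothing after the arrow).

bac->aa; ca->c; cb->a

  | aacabbbbba => aacbbbbba => aaabbbba
  | cbcccb => acccb => acca => acc
  | acbbaa => aabaa
  | cbbaaaac => abaaaac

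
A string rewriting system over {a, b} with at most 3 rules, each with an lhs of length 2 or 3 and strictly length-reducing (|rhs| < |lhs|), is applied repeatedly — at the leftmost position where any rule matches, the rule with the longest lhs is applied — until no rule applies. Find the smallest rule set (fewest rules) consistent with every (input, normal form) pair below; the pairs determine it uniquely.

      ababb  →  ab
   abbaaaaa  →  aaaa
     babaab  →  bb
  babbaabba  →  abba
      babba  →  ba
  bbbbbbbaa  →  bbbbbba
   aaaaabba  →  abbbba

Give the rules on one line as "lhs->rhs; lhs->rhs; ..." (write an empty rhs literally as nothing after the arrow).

aab->bb; baa->a; bab->

  | ababb => ab
  | abbaaaaa => abaaaa => aaaa
  | babaab => aab => bb
  | babbaabba => baabba => abba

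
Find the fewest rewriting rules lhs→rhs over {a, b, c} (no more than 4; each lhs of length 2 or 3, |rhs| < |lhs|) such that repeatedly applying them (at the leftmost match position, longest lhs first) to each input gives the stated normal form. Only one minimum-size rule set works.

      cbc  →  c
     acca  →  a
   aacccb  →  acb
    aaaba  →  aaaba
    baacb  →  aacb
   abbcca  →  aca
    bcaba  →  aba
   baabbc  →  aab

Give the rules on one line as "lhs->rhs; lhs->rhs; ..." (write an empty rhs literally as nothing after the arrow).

  | cbc => c
  | acca => a
  | aacccb => acb
  | aaaba

abc->ac; acc->; baa->aa; bc->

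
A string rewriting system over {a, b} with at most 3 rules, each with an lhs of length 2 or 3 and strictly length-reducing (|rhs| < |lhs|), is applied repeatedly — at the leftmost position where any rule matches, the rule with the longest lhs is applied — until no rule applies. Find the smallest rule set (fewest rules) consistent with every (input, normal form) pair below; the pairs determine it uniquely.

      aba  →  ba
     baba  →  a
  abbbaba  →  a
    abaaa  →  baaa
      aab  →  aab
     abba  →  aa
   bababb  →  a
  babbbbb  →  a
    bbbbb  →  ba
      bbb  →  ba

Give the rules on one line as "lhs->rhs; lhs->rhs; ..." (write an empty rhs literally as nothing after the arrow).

aba->ba; bb->; bbb->ba

  | aba => ba
  | baba => bba => a
  | abbbaba => abaaba => baaba => baba => bba => a
  | abaaa => baaa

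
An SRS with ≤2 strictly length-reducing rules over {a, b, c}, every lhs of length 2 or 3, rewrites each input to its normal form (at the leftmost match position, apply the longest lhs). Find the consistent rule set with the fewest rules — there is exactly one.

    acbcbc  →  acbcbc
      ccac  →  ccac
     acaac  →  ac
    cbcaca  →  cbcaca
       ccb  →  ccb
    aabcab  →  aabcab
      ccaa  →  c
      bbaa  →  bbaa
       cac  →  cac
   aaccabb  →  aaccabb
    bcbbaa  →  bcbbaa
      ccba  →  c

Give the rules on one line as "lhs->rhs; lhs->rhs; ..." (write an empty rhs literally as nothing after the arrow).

  | acbcbc
  | ccac
  | acaac => ac
  | cbcaca

caa->; cba->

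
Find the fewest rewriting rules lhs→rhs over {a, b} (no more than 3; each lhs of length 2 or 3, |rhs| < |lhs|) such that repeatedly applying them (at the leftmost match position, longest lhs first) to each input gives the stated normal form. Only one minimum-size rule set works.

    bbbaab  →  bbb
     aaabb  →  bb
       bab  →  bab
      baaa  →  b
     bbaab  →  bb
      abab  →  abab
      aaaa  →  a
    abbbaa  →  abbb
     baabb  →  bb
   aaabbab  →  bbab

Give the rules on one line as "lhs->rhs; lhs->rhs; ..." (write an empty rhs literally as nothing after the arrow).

  | bbbaab => bbb
  | aaabb => bb
  | bab
  | baaa => b

aa->; aaa->; aab->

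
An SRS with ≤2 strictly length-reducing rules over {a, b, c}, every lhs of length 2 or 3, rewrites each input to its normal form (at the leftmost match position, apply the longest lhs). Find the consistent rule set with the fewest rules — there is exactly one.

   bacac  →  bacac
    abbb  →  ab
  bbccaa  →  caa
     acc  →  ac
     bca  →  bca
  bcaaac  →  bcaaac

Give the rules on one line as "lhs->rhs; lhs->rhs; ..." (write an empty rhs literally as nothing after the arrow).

  | bacac
  | abbb => ab
  | bbccaa => ccaa => caa
  | acc => ac

bb->; cc->c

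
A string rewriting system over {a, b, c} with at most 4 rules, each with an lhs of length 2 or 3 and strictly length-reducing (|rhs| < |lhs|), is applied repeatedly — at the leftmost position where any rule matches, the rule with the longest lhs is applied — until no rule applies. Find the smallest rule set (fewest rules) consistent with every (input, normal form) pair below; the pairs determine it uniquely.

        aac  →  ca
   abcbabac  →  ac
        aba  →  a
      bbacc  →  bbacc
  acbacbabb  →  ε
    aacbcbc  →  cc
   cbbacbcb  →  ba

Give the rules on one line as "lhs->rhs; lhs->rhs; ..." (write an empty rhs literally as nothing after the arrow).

  | aac => ca
  | abcbabac => cbabac => abac => ac
  | aba => a
  | bbacc

aac->ca; ab->; cb->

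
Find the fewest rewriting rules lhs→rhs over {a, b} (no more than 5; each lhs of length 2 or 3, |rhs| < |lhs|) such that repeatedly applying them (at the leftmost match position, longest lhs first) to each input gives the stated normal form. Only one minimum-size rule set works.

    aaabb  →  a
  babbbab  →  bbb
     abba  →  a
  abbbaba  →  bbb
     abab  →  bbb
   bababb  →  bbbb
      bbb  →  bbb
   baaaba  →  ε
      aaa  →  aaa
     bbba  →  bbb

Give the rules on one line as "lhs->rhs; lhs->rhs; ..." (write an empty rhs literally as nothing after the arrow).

  | aaabb => aab => a
  | babbbab => abbbab => bbab => bbb
  | abba => ba => a
  | abbbaba => bbaba => bbba => bbb

ab->; aba->bb; ba->a; bba->bb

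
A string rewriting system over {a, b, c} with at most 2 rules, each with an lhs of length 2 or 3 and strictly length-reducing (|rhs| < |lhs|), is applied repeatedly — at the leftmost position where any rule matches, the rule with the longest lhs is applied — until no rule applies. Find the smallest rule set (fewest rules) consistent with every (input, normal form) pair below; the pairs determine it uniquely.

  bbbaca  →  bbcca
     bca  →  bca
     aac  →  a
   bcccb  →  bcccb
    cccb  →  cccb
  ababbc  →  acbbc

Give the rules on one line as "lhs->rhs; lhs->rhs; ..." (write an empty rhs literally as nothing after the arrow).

  | bbbaca => bbcca
  | bca
  | aac => a
  | bcccb

aac->a; ba->c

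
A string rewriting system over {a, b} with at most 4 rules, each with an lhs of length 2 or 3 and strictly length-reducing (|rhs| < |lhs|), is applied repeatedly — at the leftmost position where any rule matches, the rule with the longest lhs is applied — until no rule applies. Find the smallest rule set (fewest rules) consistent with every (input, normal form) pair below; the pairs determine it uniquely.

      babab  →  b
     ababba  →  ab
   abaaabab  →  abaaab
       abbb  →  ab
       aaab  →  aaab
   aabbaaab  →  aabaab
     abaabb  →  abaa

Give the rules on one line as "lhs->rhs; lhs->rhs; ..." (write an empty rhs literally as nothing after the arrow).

bab->b; bb->; bba->b

  | babab => bab => b
  | ababba => abba => ab
  | abaaabab => abaaab
  | abbb => ab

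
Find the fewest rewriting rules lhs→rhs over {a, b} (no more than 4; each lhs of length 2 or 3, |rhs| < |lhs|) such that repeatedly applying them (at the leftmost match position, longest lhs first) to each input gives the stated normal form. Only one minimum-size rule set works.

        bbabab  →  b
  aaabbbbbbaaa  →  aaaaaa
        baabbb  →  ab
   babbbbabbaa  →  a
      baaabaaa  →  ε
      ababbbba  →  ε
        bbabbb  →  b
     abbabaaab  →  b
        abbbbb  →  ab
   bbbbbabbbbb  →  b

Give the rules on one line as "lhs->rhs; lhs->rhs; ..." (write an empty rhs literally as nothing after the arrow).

aba->b; abb->a; ba->; bb->b

  | bbabab => babab => bab => b
  | aaabbbbbbaaa => aaabbbbaaa => aaabbaaa => aaaaaa
  | baabbb => abbb => ab
  | babbbbabbaa => bbbbabbaa => bbbabbaa => bbabbaa => babbaa => bbaa => baa => a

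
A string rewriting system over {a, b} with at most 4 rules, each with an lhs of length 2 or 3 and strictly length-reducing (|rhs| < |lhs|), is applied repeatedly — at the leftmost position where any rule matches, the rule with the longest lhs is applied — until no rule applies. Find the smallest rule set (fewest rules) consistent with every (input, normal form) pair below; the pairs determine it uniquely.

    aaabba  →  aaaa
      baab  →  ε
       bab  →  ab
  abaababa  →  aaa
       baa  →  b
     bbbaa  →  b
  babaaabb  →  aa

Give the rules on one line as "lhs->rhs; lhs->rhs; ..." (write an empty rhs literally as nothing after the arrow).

ba->a; baa->b; bb->

  | aaabba => aaaa
  | baab => bb => ε
  | bab => ab
  | abaababa => abbaba => aaba => aaa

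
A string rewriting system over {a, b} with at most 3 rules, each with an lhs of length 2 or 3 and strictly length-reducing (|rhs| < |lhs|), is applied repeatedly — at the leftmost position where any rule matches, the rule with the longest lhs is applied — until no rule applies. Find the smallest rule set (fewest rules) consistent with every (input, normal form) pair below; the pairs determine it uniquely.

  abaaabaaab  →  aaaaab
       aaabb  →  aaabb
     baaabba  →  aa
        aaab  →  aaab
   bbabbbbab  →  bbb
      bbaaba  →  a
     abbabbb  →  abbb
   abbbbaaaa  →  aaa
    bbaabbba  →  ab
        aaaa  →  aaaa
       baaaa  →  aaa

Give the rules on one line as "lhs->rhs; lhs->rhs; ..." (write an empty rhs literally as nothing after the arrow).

ba->; bba->

  | abaaabaaab => aaabaaab => aaaaab
  | aaabb
  | baaabba => aabba => aa
  | aaab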